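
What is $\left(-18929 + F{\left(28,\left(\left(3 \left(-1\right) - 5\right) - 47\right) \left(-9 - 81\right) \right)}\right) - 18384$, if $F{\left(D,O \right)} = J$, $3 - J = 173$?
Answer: $-37483$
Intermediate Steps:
$J = -170$ ($J = 3 - 173 = -170$)
$F{\left(D,O \right)} = -170$
$\left(-18929 + F{\left(28,\left(\left(3 \left(-1\right) - 5\right) - 47\right) \left(-9 - 81\right) \right)}\right) - 18384 = \left(-18929 - 170\right) - 18384 = -19099 - 18384 = -37483$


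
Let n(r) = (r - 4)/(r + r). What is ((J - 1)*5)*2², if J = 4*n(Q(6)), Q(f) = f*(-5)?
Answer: 76/3 ≈ 25.333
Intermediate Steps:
Q(f) = -5*f
n(r) = (-4 + r)/(2*r) (n(r) = (-4 + r)/((2*r)) = (-4 + r)*(1/(2*r)) = (-4 + r)/(2*r))
J = 34/15 (J = 4*((-4 - 5*6)/(2*((-5*6)))) = 4*((½)*(-4 - 30)/(-30)) = 4*((½)*(-1/30)*(-34)) = 4*(17/30) = 34/15 ≈ 2.2667)
((J - 1)*5)*2² = ((34/15 - 1)*5)*2² = ((19/15)*5)*4 = (19/3)*4 = 76/3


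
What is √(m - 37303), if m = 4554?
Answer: I*√32749 ≈ 180.97*I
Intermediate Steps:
√(m - 37303) = √(4554 - 37303) = √(-32749) = I*√32749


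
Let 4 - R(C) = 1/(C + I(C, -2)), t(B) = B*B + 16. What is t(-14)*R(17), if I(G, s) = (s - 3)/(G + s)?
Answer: 20882/25 ≈ 835.28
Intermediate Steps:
I(G, s) = (-3 + s)/(G + s)
t(B) = 16 + B² (t(B) = B² + 16 = 16 + B²)
R(C) = 4 - 1/(C - 5/(-2 + C)) (R(C) = 4 - 1/(C + (-3 - 2)/(C - 2)) = 4 - 1/(C - 5/(-2 + C)))
t(-14)*R(17) = (16 + (-14)²)*((-20 - (1 - 4*17)*(-2 + 17))/(-5 + 17*(-2 + 17))) = (16 + 196)*((-20 - 1*(1 - 68)*15)/(-5 + 17*15)) = 212*((-20 - 1*(-67)*15)/(-5 + 255)) = 212*((-20 + 1005)/250) = 212*((1/250)*985) = 212*(197/50) = 20882/25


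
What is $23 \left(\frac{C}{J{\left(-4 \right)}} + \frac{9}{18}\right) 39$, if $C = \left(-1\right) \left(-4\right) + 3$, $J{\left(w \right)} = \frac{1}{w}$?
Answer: $- \frac{49335}{2} \approx -24668.0$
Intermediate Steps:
$C = 7$ ($C = 4 + 3 = 7$)
$23 \left(\frac{C}{J{\left(-4 \right)}} + \frac{9}{18}\right) 39 = 23 \left(\frac{7}{\frac{1}{-4}} + \frac{9}{18}\right) 39 = 23 \left(\frac{7}{- \frac{1}{4}} + 9 \cdot \frac{1}{18}\right) 39 = 23 \left(7 \left(-4\right) + \frac{1}{2}\right) 39 = 23 \left(-28 + \frac{1}{2}\right) 39 = 23 \left(- \frac{55}{2}\right) 39 = \left(- \frac{1265}{2}\right) 39 = - \frac{49335}{2}$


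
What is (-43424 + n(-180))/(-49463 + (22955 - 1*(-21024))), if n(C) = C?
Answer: 10901/1371 ≈ 7.9511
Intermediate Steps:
(-43424 + n(-180))/(-49463 + (22955 - 1*(-21024))) = (-43424 - 180)/(-49463 + (22955 - 1*(-21024))) = -43604/(-49463 + (22955 + 21024)) = -43604/(-49463 + 43979) = -43604/(-5484) = -43604*(-1/5484) = 10901/1371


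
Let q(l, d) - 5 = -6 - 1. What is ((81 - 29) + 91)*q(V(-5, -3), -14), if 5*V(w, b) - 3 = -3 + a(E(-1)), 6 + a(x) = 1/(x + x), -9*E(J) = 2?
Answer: -286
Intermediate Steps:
E(J) = -2/9 (E(J) = -⅑*2 = -2/9)
a(x) = -6 + 1/(2*x) (a(x) = -6 + 1/(x + x) = -6 + 1/(2*x))
V(w, b) = -33/20 (V(w, b) = ⅗ + (-3 + (-6 + 1/(2*(-2/9))))/5 = ⅗ + (-3 + (-6 + (½)*(-9/2)))/5 = ⅗ + (-3 + (-6 - 9/4))/5 = ⅗ + (-3 - 33/4)/5 = ⅗ + (⅕)*(-45/4) = ⅗ - 9/4 = -33/20)
q(l, d) = -2 (q(l, d) = 5 + (-6 - 1) = 5 - 7 = -2)
((81 - 29) + 91)*q(V(-5, -3), -14) = ((81 - 29) + 91)*(-2) = (52 + 91)*(-2) = 143*(-2) = -286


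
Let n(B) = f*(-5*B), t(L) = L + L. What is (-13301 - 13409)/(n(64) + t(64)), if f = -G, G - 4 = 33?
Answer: -13355/5984 ≈ -2.2318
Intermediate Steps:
t(L) = 2*L
G = 37 (G = 4 + 33 = 37)
f = -37 (f = -1*37 = -37)
n(B) = 185*B (n(B) = -(-37)*5*B = -(-185)*B = 185*B)
(-13301 - 13409)/(n(64) + t(64)) = (-13301 - 13409)/(185*64 + 2*64) = -26710/(11840 + 128) = -26710/11968 = -26710*1/11968 = -13355/5984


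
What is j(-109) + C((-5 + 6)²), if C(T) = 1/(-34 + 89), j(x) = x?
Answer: -5994/55 ≈ -108.98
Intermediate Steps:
C(T) = 1/55
j(-109) + C((-5 + 6)²) = -109 + 1/55 = -5994/55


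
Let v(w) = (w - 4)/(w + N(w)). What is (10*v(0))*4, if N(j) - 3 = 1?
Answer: -40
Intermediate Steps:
N(j) = 4 (N(j) = 3 + 1 = 4)
v(w) = (-4 + w)/(4 + w) (v(w) = (w - 4)/(w + 4) = (-4 + w)/(4 + w))
(10*v(0))*4 = (10*((-4 + 0)/(4 + 0)))*4 = (10*(-4/4))*4 = (10*((¼)*(-4)))*4 = (10*(-1))*4 = -10*4 = -40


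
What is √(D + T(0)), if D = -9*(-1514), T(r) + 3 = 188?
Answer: √13811 ≈ 117.52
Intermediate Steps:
T(r) = 185 (T(r) = -3 + 188 = 185)
D = 13626
√(D + T(0)) = √(13626 + 185) = √13811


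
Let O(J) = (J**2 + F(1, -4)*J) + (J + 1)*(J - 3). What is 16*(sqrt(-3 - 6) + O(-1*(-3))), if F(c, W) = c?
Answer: 192 + 48*I ≈ 192.0 + 48.0*I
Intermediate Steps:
O(J) = J + J**2 + (1 + J)*(-3 + J) (O(J) = (J**2 + 1*J) + (J + 1)*(J - 3) = (J**2 + J) + (1 + J)*(-3 + J) = (J + J**2) + (1 + J)*(-3 + J) = J + J**2 + (1 + J)*(-3 + J))
16*(sqrt(-3 - 6) + O(-1*(-3))) = 16*(sqrt(-3 - 6) + (-3 - (-1)*(-3) + 2*(-1*(-3))**2)) = 16*(sqrt(-9) + (-3 - 1*3 + 2*3**2)) = 16*(3*I + (-3 - 3 + 2*9)) = 16*(3*I + (-3 - 3 + 18)) = 16*(3*I + 12) = 16*(12 + 3*I) = 192 + 48*I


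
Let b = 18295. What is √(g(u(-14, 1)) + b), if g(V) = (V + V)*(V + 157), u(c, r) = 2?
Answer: √18931 ≈ 137.59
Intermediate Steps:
g(V) = 2*V*(157 + V) (g(V) = (2*V)*(157 + V) = 2*V*(157 + V))
√(g(u(-14, 1)) + b) = √(2*2*(157 + 2) + 18295) = √(2*2*159 + 18295) = √(636 + 18295) = √18931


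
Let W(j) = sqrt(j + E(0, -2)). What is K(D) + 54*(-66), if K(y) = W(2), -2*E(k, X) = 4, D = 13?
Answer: -3564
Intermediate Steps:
E(k, X) = -2 (E(k, X) = -1/2*4 = -2)
W(j) = sqrt(-2 + j) (W(j) = sqrt(j - 2) = sqrt(-2 + j))
K(y) = 0 (K(y) = sqrt(-2 + 2) = sqrt(0) = 0)
K(D) + 54*(-66) = 0 + 54*(-66) = 0 - 3564 = -3564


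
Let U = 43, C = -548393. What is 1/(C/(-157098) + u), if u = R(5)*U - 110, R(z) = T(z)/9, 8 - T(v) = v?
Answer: -52366/4826883 ≈ -0.010849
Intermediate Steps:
T(v) = 8 - v
R(z) = 8/9 - z/9 (R(z) = (8 - z)/9 = (8 - z)*(⅑) = 8/9 - z/9)
u = -287/3 (u = (8/9 - ⅑*5)*43 - 110 = (8/9 - 5/9)*43 - 110 = (⅓)*43 - 110 = 43/3 - 110 = -287/3 ≈ -95.667)
1/(C/(-157098) + u) = 1/(-548393/(-157098) - 287/3) = 1/(-548393*(-1/157098) - 287/3) = 1/(548393/157098 - 287/3) = 1/(-4826883/52366) = -52366/4826883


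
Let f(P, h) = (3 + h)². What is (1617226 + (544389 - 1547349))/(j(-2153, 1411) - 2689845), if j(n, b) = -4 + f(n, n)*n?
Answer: -614266/9954932349 ≈ -6.1705e-5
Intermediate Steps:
j(n, b) = -4 + n*(3 + n)² (j(n, b) = -4 + (3 + n)²*n = -4 + n*(3 + n)²)
(1617226 + (544389 - 1547349))/(j(-2153, 1411) - 2689845) = (1617226 + (544389 - 1547349))/((-4 - 2153*(3 - 2153)²) - 2689845) = (1617226 - 1002960)/((-4 - 2153*(-2150)²) - 2689845) = 614266/((-4 - 2153*4622500) - 2689845) = 614266/((-4 - 9952242500) - 2689845) = 614266/(-9952242504 - 2689845) = 614266/(-9954932349) = 614266*(-1/9954932349) = -614266/9954932349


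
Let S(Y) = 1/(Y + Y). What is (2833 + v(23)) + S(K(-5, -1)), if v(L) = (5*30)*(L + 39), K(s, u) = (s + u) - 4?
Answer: 242659/20 ≈ 12133.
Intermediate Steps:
K(s, u) = -4 + s + u
v(L) = 5850 + 150*L (v(L) = 150*(39 + L) = 5850 + 150*L)
S(Y) = 1/(2*Y)
(2833 + v(23)) + S(K(-5, -1)) = (2833 + (5850 + 150*23)) + 1/(2*(-4 - 5 - 1)) = (2833 + (5850 + 3450)) + (½)/(-10) = (2833 + 9300) + (½)*(-⅒) = 12133 - 1/20 = 242659/20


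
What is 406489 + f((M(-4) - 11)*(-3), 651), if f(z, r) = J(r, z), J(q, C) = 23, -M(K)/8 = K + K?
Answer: 406512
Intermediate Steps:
M(K) = -16*K (M(K) = -8*(K + K) = -16*K)
f(z, r) = 23
406489 + f((M(-4) - 11)*(-3), 651) = 406489 + 23 = 406512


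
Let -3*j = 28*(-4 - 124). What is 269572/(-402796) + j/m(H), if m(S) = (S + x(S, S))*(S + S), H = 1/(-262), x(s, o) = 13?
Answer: -12387677243047/1028640285 ≈ -12043.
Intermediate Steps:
H = -1/262 ≈ -0.0038168
m(S) = 2*S*(13 + S) (m(S) = (S + 13)*(S + S) = (13 + S)*(2*S) = 2*S*(13 + S))
j = 3584/3 (j = -28*(-4 - 124)/3 = -28*(-128)/3 = -⅓*(-3584) = 3584/3 ≈ 1194.7)
269572/(-402796) + j/m(H) = 269572/(-402796) + 3584/(3*((2*(-1/262)*(13 - 1/262)))) = 269572*(-1/402796) + 3584/(3*((2*(-1/262)*(3405/262)))) = -67393/100699 + 3584/(3*(-3405/34322)) = -67393/100699 + (3584/3)*(-34322/3405) = -67393/100699 - 123010048/10215 = -12387677243047/1028640285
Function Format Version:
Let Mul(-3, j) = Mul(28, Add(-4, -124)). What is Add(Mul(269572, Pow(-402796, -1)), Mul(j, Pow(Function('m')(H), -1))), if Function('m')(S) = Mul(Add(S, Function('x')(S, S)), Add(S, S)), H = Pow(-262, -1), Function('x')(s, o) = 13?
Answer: Rational(-12387677243047, 1028640285) ≈ -12043.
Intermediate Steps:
H = Rational(-1, 262) ≈ -0.0038168
Function('m')(S) = Mul(2, S, Add(13, S)) (Function('m')(S) = Mul(Add(S, 13), Add(S, S)) = Mul(Add(13, S), Mul(2, S)) = Mul(2, S, Add(13, S)))
j = Rational(3584, 3) (j = Mul(Rational(-1, 3), Mul(28, Add(-4, -124))) = Mul(Rational(-1, 3), Mul(28, -128)) = Mul(Rational(-1, 3), -3584) = Rational(3584, 3) ≈ 1194.7)
Add(Mul(269572, Pow(-402796, -1)), Mul(j, Pow(Function('m')(H), -1))) = Add(Mul(269572, Pow(-402796, -1)), Mul(Rational(3584, 3), Pow(Mul(2, Rational(-1, 262), Add(13, Rational(-1, 262))), -1))) = Add(Mul(269572, Rational(-1, 402796)), Mul(Rational(3584, 3), Pow(Mul(2, Rational(-1, 262), Rational(3405, 262)), -1))) = Add(Rational(-67393, 100699), Mul(Rational(3584, 3), Pow(Rational(-3405, 34322), -1))) = Add(Rational(-67393, 100699), Mul(Rational(3584, 3), Rational(-34322, 3405))) = Add(Rational(-67393, 100699), Rational(-123010048, 10215)) = Rational(-12387677243047, 1028640285)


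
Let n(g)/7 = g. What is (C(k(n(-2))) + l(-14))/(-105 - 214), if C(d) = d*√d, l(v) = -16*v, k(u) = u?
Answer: -224/319 + 14*I*√14/319 ≈ -0.70219 + 0.16421*I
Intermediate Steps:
n(g) = 7*g
C(d) = d^(3/2)
(C(k(n(-2))) + l(-14))/(-105 - 214) = ((7*(-2))^(3/2) - 16*(-14))/(-105 - 214) = ((-14)^(3/2) + 224)/(-319) = (-14*I*√14 + 224)*(-1/319) = (224 - 14*I*√14)*(-1/319) = -224/319 + 14*I*√14/319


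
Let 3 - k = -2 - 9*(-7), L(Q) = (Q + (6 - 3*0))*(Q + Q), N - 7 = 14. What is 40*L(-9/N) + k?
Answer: -12202/49 ≈ -249.02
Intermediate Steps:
N = 21 (N = 7 + 14 = 21)
L(Q) = 2*Q*(6 + Q) (L(Q) = (Q + (6 + 0))*(2*Q) = (Q + 6)*(2*Q) = (6 + Q)*(2*Q) = 2*Q*(6 + Q))
k = -58 (k = 3 - (-2 - 9*(-7)) = 3 - (-2 + 63) = 3 - 1*61 = 3 - 61 = -58)
40*L(-9/N) + k = 40*(2*(-9/21)*(6 - 9/21)) - 58 = 40*(2*(-9*1/21)*(6 - 9*1/21)) - 58 = 40*(2*(-3/7)*(6 - 3/7)) - 58 = 40*(2*(-3/7)*(39/7)) - 58 = 40*(-234/49) - 58 = -9360/49 - 58 = -12202/49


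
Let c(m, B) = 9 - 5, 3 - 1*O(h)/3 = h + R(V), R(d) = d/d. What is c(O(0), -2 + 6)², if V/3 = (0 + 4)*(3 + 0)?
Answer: 16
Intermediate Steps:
V = 36 (V = 3*((0 + 4)*(3 + 0)) = 3*(4*3) = 3*12 = 36)
R(d) = 1
O(h) = 6 - 3*h (O(h) = 9 - 3*(h + 1) = 9 - 3*(1 + h) = 9 + (-3 - 3*h) = 6 - 3*h)
c(m, B) = 4
c(O(0), -2 + 6)² = 4² = 16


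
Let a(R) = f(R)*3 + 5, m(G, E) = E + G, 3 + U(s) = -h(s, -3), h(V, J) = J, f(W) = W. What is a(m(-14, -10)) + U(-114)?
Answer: -67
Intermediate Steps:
U(s) = 0 (U(s) = -3 - 1*(-3) = -3 + 3 = 0)
a(R) = 5 + 3*R (a(R) = R*3 + 5 = 3*R + 5 = 5 + 3*R)
a(m(-14, -10)) + U(-114) = (5 + 3*(-10 - 14)) + 0 = (5 + 3*(-24)) + 0 = (5 - 72) + 0 = -67 + 0 = -67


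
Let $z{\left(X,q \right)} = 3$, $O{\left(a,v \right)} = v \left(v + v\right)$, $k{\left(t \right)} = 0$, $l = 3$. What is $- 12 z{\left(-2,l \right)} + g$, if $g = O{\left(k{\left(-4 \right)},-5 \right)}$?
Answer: $14$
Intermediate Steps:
$O{\left(a,v \right)} = 2 v^{2}$ ($O{\left(a,v \right)} = v 2 v = 2 v^{2}$)
$g = 50$ ($g = 2 \left(-5\right)^{2} = 2 \cdot 25 = 50$)
$- 12 z{\left(-2,l \right)} + g = \left(-12\right) 3 + 50 = -36 + 50 = 14$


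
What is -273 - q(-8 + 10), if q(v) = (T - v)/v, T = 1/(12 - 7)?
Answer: -2721/10 ≈ -272.10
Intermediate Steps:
T = ⅕ (T = 1/5 = ⅕ ≈ 0.20000)
q(v) = (⅕ - v)/v
-273 - q(-8 + 10) = -273 - (⅕ - (-8 + 10))/(-8 + 10) = -273 - (⅕ - 1*2)/2 = -273 - (⅕ - 2)/2 = -273 - (-9)/(2*5) = -273 - 1*(-9/10) = -273 + 9/10 = -2721/10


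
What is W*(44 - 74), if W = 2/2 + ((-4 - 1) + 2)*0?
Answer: -30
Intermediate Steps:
W = 1 (W = 2*(½) + (-5 + 2)*0 = 1 - 3*0 = 1 + 0 = 1)
W*(44 - 74) = 1*(44 - 74) = 1*(-30) = -30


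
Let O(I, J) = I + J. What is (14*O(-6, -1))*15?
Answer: -1470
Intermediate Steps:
(14*O(-6, -1))*15 = (14*(-6 - 1))*15 = (14*(-7))*15 = -98*15 = -1470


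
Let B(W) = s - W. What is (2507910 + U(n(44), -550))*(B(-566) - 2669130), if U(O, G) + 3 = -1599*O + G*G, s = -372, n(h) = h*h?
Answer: 761332676552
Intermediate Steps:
n(h) = h²
U(O, G) = -3 + G² - 1599*O (U(O, G) = -3 + (-1599*O + G*G) = -3 + (-1599*O + G²) = -3 + (G² - 1599*O) = -3 + G² - 1599*O)
B(W) = -372 - W
(2507910 + U(n(44), -550))*(B(-566) - 2669130) = (2507910 + (-3 + (-550)² - 1599*44²))*((-372 - 1*(-566)) - 2669130) = (2507910 + (-3 + 302500 - 1599*1936))*((-372 + 566) - 2669130) = (2507910 + (-3 + 302500 - 3095664))*(194 - 2669130) = (2507910 - 2793167)*(-2668936) = -285257*(-2668936) = 761332676552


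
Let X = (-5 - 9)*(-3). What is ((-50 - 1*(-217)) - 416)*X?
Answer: -10458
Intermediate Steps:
X = 42 (X = -14*(-3) = 42)
((-50 - 1*(-217)) - 416)*X = ((-50 - 1*(-217)) - 416)*42 = ((-50 + 217) - 416)*42 = (167 - 416)*42 = -249*42 = -10458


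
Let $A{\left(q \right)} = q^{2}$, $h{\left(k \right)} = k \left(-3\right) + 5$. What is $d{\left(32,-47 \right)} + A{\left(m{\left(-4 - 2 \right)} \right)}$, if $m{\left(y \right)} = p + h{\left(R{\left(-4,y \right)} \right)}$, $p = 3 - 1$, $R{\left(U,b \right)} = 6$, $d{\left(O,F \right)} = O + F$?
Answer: $106$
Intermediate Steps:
$d{\left(O,F \right)} = F + O$
$p = 2$
$h{\left(k \right)} = 5 - 3 k$ ($h{\left(k \right)} = - 3 k + 5 = 5 - 3 k$)
$m{\left(y \right)} = -11$ ($m{\left(y \right)} = 2 + \left(5 - 18\right) = 2 - 13 = -11$)
$d{\left(32,-47 \right)} + A{\left(m{\left(-4 - 2 \right)} \right)} = \left(-47 + 32\right) + \left(-11\right)^{2} = -15 + 121 = 106$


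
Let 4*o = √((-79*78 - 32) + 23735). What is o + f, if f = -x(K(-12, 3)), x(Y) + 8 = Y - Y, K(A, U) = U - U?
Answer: 8 + 3*√1949/4 ≈ 41.111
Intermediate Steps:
K(A, U) = 0
x(Y) = -8 (x(Y) = -8 + (Y - Y) = -8 + 0 = -8)
f = 8 (f = -1*(-8) = 8)
o = 3*√1949/4 (o = √((-79*78 - 32) + 23735)/4 = √((-6162 - 32) + 23735)/4 = √(-6194 + 23735)/4 = √17541/4 = (3*√1949)/4 = 3*√1949/4 ≈ 33.111)
o + f = 3*√1949/4 + 8 = 8 + 3*√1949/4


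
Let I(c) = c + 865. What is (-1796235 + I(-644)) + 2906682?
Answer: 1110668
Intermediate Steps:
I(c) = 865 + c
(-1796235 + I(-644)) + 2906682 = (-1796235 + (865 - 644)) + 2906682 = (-1796235 + 221) + 2906682 = -1796014 + 2906682 = 1110668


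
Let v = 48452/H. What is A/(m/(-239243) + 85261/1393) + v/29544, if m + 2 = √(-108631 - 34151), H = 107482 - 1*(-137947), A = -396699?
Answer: (-239655081798189392860177*I + 16873409*√142782)/(1812738594*(1393*√142782 + 20398100209*I)) ≈ -6481.3 - 0.16725*I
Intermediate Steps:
H = 245429 (H = 107482 + 137947 = 245429)
m = -2 + I*√142782 (m = -2 + √(-108631 - 34151) = -2 + √(-142782) = -2 + I*√142782 ≈ -2.0 + 377.87*I)
v = 48452/245429 ≈ 0.19742
A/(m/(-239243) + 85261/1393) + v/29544 = -396699/((-2 + I*√142782)/(-239243) + 85261/1393) + (48452/245429)/29544 = -396699/((-2 + I*√142782)*(-1/239243) + 85261*(1/1393)) + (48452/245429)*(1/29544) = -396699/((2/239243 - I*√142782/239243) + 85261/1393) + 12113/1812738594 = -396699/(20398100209/333265499 - I*√142782/239243) + 12113/1812738594 = 12113/1812738594 - 396699/(20398100209/333265499 - I*√142782/239243)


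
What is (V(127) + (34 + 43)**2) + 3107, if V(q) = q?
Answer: 9163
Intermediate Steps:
(V(127) + (34 + 43)**2) + 3107 = (127 + (34 + 43)**2) + 3107 = (127 + 77**2) + 3107 = (127 + 5929) + 3107 = 6056 + 3107 = 9163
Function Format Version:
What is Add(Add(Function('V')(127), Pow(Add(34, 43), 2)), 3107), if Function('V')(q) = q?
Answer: 9163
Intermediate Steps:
Add(Add(Function('V')(127), Pow(Add(34, 43), 2)), 3107) = Add(Add(127, Pow(Add(34, 43), 2)), 3107) = Add(Add(127, Pow(77, 2)), 3107) = Add(Add(127, 5929), 3107) = Add(6056, 3107) = 9163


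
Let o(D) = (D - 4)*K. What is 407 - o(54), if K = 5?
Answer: 157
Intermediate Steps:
o(D) = -20 + 5*D (o(D) = (D - 4)*5 = (-4 + D)*5 = -20 + 5*D)
407 - o(54) = 407 - (-20 + 5*54) = 407 - (-20 + 270) = 407 - 1*250 = 407 - 250 = 157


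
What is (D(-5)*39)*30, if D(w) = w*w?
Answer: 29250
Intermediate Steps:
D(w) = w²
(D(-5)*39)*30 = ((-5)²*39)*30 = (25*39)*30 = 975*30 = 29250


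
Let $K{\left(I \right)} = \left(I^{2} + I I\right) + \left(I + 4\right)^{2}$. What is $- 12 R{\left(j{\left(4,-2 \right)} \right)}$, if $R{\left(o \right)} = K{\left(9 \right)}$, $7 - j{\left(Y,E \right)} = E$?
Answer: $-3972$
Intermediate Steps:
$j{\left(Y,E \right)} = 7 - E$
$K{\left(I \right)} = \left(4 + I\right)^{2} + 2 I^{2}$ ($K{\left(I \right)} = \left(I^{2} + I^{2}\right) + \left(4 + I\right)^{2} = 2 I^{2} + \left(4 + I\right)^{2} = \left(4 + I\right)^{2} + 2 I^{2}$)
$R{\left(o \right)} = 331$ ($R{\left(o \right)} = \left(4 + 9\right)^{2} + 2 \cdot 9^{2} = 13^{2} + 2 \cdot 81 = 169 + 162 = 331$)
$- 12 R{\left(j{\left(4,-2 \right)} \right)} = \left(-12\right) 331 = -3972$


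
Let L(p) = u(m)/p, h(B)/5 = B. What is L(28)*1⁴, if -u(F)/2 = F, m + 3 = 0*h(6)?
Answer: 3/14 ≈ 0.21429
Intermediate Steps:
h(B) = 5*B
m = -3 (m = -3 + 0*(5*6) = -3 + 0*30 = -3 + 0 = -3)
u(F) = -2*F
L(p) = 6/p (L(p) = (-2*(-3))/p = 6/p)
L(28)*1⁴ = (6/28)*1⁴ = (6*(1/28))*1 = (3/14)*1 = 3/14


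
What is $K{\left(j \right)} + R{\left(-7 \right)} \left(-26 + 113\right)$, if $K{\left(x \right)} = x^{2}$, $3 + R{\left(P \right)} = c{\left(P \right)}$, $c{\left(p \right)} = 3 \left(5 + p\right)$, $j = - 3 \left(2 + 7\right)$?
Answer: $-54$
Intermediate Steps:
$j = -27$ ($j = \left(-3\right) 9 = -27$)
$c{\left(p \right)} = 15 + 3 p$
$R{\left(P \right)} = 12 + 3 P$ ($R{\left(P \right)} = -3 + \left(15 + 3 P\right) = 12 + 3 P$)
$K{\left(j \right)} + R{\left(-7 \right)} \left(-26 + 113\right) = \left(-27\right)^{2} + \left(12 + 3 \left(-7\right)\right) \left(-26 + 113\right) = 729 + \left(12 - 21\right) 87 = 729 - 783 = -54$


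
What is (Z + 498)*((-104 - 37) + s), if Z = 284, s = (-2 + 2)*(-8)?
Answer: -110262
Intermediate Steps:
s = 0 (s = 0*(-8) = 0)
(Z + 498)*((-104 - 37) + s) = (284 + 498)*((-104 - 37) + 0) = 782*(-141 + 0) = 782*(-141) = -110262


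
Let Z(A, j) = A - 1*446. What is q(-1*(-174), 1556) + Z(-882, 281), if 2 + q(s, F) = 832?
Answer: -498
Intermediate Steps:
q(s, F) = 830 (q(s, F) = -2 + 832 = 830)
Z(A, j) = -446 + A (Z(A, j) = A - 446 = -446 + A)
q(-1*(-174), 1556) + Z(-882, 281) = 830 + (-446 - 882) = 830 - 1328 = -498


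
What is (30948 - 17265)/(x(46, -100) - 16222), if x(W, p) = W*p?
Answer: -13683/20822 ≈ -0.65714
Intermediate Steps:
(30948 - 17265)/(x(46, -100) - 16222) = (30948 - 17265)/(46*(-100) - 16222) = 13683/(-4600 - 16222) = 13683/(-20822) = 13683*(-1/20822) = -13683/20822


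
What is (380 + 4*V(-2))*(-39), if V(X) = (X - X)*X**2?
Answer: -14820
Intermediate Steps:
V(X) = 0 (V(X) = 0*X**2 = 0)
(380 + 4*V(-2))*(-39) = (380 + 4*0)*(-39) = (380 + 0)*(-39) = 380*(-39) = -14820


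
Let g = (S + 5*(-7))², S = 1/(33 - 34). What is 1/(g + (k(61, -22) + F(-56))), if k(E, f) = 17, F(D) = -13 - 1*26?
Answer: 1/1274 ≈ 0.00078493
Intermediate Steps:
F(D) = -39 (F(D) = -13 - 26 = -39)
S = -1 (S = 1/(-1) = -1)
g = 1296 (g = (-1 + 5*(-7))² = (-1 - 35)² = (-36)² = 1296)
1/(g + (k(61, -22) + F(-56))) = 1/(1296 + (17 - 39)) = 1/(1296 - 22) = 1/1274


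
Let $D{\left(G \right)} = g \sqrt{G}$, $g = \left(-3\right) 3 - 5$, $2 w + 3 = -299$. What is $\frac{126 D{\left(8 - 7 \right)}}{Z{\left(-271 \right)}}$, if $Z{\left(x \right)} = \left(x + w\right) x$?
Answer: $- \frac{882}{57181} \approx -0.015425$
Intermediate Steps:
$w = -151$ ($w = - \frac{3}{2} + \frac{1}{2} \left(-299\right) = - \frac{3}{2} - \frac{299}{2} = -151$)
$g = -14$ ($g = -9 - 5 = -14$)
$D{\left(G \right)} = - 14 \sqrt{G}$
$Z{\left(x \right)} = x \left(-151 + x\right)$ ($Z{\left(x \right)} = \left(x - 151\right) x = \left(-151 + x\right) x = x \left(-151 + x\right)$)
$\frac{126 D{\left(8 - 7 \right)}}{Z{\left(-271 \right)}} = \frac{126 \left(- 14 \sqrt{8 - 7}\right)}{\left(-271\right) \left(-151 - 271\right)} = \frac{126 \left(- 14 \sqrt{8 - 7}\right)}{\left(-271\right) \left(-422\right)} = \frac{126 \left(- 14 \sqrt{1}\right)}{114362} = 126 \left(\left(-14\right) 1\right) \frac{1}{114362} = 126 \left(-14\right) \frac{1}{114362} = \left(-1764\right) \frac{1}{114362} = - \frac{882}{57181}$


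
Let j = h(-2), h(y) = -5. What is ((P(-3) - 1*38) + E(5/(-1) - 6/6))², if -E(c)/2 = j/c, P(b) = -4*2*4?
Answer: 46225/9 ≈ 5136.1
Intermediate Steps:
P(b) = -32 (P(b) = -8*4 = -32)
j = -5
E(c) = 10/c (E(c) = -(-10)/c = 10/c)
((P(-3) - 1*38) + E(5/(-1) - 6/6))² = ((-32 - 1*38) + 10/(5/(-1) - 6/6))² = ((-32 - 38) + 10/(5*(-1) - 6*⅙))² = (-70 + 10/(-5 - 1))² = (-70 + 10/(-6))² = (-70 + 10*(-⅙))² = (-70 - 5/3)² = (-215/3)² = 46225/9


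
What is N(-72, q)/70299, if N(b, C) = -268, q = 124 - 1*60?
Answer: -268/70299 ≈ -0.0038123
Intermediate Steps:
q = 64 (q = 124 - 60 = 64)
N(-72, q)/70299 = -268/70299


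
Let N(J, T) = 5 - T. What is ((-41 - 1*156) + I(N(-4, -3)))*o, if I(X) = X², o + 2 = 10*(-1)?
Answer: 1596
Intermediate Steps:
o = -12 (o = -2 + 10*(-1) = -2 - 10 = -12)
((-41 - 1*156) + I(N(-4, -3)))*o = ((-41 - 1*156) + (5 - 1*(-3))²)*(-12) = ((-41 - 156) + (5 + 3)²)*(-12) = (-197 + 8²)*(-12) = (-197 + 64)*(-12) = -133*(-12) = 1596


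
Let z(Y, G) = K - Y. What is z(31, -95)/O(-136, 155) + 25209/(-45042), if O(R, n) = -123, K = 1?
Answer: -194383/615574 ≈ -0.31578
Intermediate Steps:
z(Y, G) = 1 - Y
z(31, -95)/O(-136, 155) + 25209/(-45042) = (1 - 1*31)/(-123) + 25209/(-45042) = (1 - 31)*(-1/123) + 25209*(-1/45042) = -30*(-1/123) - 8403/15014 = 10/41 - 8403/15014 = -194383/615574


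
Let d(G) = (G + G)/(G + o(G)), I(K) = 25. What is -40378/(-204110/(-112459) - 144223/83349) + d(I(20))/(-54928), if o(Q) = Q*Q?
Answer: -270256752059698382705/566388447724112 ≈ -4.7716e+5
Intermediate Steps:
o(Q) = Q²
d(G) = 2*G/(G + G²) (d(G) = (G + G)/(G + G²) = (2*G)/(G + G²) = 2*G/(G + G²))
-40378/(-204110/(-112459) - 144223/83349) + d(I(20))/(-54928) = -40378/(-204110/(-112459) - 144223/83349) + (2/(1 + 25))/(-54928) = -40378/(-204110*(-1/112459) - 144223*1/83349) + (2/26)*(-1/54928) = -40378/(204110/112459 - 144223/83349) + (2*(1/26))*(-1/54928) = -40378/793190033/9373345191 + (1/13)*(-1/54928) = -40378*9373345191/793190033 - 1/714064 = -378476932122198/793190033 - 1/714064 = -270256752059698382705/566388447724112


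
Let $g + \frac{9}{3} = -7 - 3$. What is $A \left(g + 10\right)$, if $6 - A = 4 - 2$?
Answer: $-12$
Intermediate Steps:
$g = -13$ ($g = -3 - 10 = -13$)
$A = 4$ ($A = 6 - \left(4 - 2\right) = 6 - 2 = 4$)
$A \left(g + 10\right) = 4 \left(-13 + 10\right) = 4 \left(-3\right) = -12$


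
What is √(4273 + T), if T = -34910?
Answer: I*√30637 ≈ 175.03*I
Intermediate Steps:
√(4273 + T) = √(4273 - 34910) = √(-30637) = I*√30637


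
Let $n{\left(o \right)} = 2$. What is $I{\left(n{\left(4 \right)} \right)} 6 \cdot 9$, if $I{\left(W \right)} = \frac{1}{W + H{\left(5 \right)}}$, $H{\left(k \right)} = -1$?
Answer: $54$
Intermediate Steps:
$I{\left(W \right)} = \frac{1}{-1 + W}$ ($I{\left(W \right)} = \frac{1}{W - 1} = \frac{1}{-1 + W}$)
$I{\left(n{\left(4 \right)} \right)} 6 \cdot 9 = \frac{6 \cdot 9}{-1 + 2} = 1^{-1} \cdot 54 = 1 \cdot 54 = 54$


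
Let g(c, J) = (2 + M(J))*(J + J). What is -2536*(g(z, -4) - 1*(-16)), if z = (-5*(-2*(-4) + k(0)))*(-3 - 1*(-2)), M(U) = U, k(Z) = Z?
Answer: -81152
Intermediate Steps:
z = 40 (z = (-5*(-2*(-4) + 0))*(-3 - 1*(-2)) = (-5*(8 + 0))*(-3 + 2) = -5*8*(-1) = -40*(-1) = 40)
g(c, J) = 2*J*(2 + J) (g(c, J) = (2 + J)*(J + J) = (2 + J)*(2*J) = 2*J*(2 + J))
-2536*(g(z, -4) - 1*(-16)) = -2536*(2*(-4)*(2 - 4) - 1*(-16)) = -2536*(2*(-4)*(-2) + 16) = -2536*(16 + 16) = -2536*32 = -81152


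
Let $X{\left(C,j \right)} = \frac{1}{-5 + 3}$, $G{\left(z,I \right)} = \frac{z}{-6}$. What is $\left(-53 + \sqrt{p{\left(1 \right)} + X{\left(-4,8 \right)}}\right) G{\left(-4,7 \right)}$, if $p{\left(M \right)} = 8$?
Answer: $- \frac{106}{3} + \frac{\sqrt{30}}{3} \approx -33.508$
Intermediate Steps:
$G{\left(z,I \right)} = - \frac{z}{6}$ ($G{\left(z,I \right)} = z \left(- \frac{1}{6}\right) = - \frac{z}{6}$)
$X{\left(C,j \right)} = - \frac{1}{2}$ ($X{\left(C,j \right)} = \frac{1}{-2} = - \frac{1}{2}$)
$\left(-53 + \sqrt{p{\left(1 \right)} + X{\left(-4,8 \right)}}\right) G{\left(-4,7 \right)} = \left(-53 + \sqrt{8 - \frac{1}{2}}\right) \left(\left(- \frac{1}{6}\right) \left(-4\right)\right) = \left(-53 + \sqrt{\frac{15}{2}}\right) \frac{2}{3} = \left(-53 + \frac{\sqrt{30}}{2}\right) \frac{2}{3} = - \frac{106}{3} + \frac{\sqrt{30}}{3}$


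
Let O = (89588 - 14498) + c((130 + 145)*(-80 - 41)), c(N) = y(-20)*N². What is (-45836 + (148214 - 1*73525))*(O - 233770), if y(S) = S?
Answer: -638940197556540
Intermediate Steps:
c(N) = -20*N²
O = -22144437410 (O = (89588 - 14498) - 20*(-80 - 41)²*(130 + 145)² = 75090 - 20*(275*(-121))² = 75090 - 20*(-33275)² = 75090 - 20*1107225625 = 75090 - 22144512500 = -22144437410)
(-45836 + (148214 - 1*73525))*(O - 233770) = (-45836 + (148214 - 1*73525))*(-22144437410 - 233770) = (-45836 + (148214 - 73525))*(-22144671180) = (-45836 + 74689)*(-22144671180) = 28853*(-22144671180) = -638940197556540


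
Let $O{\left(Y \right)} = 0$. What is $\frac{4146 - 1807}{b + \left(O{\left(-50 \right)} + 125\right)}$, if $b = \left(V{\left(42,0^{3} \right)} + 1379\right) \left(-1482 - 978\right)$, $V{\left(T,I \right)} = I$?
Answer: $- \frac{2339}{3392215} \approx -0.00068952$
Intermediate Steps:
$b = -3392340$ ($b = \left(0^{3} + 1379\right) \left(-1482 - 978\right) = \left(0 + 1379\right) \left(-2460\right) = 1379 \left(-2460\right) = -3392340$)
$\frac{4146 - 1807}{b + \left(O{\left(-50 \right)} + 125\right)} = \frac{4146 - 1807}{-3392340 + \left(0 + 125\right)} = \frac{2339}{-3392340 + 125} = \frac{2339}{-3392215} = 2339 \left(- \frac{1}{3392215}\right) = - \frac{2339}{3392215}$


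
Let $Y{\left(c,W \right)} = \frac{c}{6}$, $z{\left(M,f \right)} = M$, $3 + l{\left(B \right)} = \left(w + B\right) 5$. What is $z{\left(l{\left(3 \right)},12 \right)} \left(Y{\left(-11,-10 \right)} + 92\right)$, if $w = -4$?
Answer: $- \frac{2164}{3} \approx -721.33$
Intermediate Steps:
$l{\left(B \right)} = -23 + 5 B$ ($l{\left(B \right)} = -3 + \left(-4 + B\right) 5 = -3 + \left(-20 + 5 B\right) = -23 + 5 B$)
$Y{\left(c,W \right)} = \frac{c}{6}$ ($Y{\left(c,W \right)} = c \frac{1}{6} = \frac{c}{6}$)
$z{\left(l{\left(3 \right)},12 \right)} \left(Y{\left(-11,-10 \right)} + 92\right) = \left(-23 + 5 \cdot 3\right) \left(\frac{1}{6} \left(-11\right) + 92\right) = \left(-23 + 15\right) \left(- \frac{11}{6} + 92\right) = \left(-8\right) \frac{541}{6} = - \frac{2164}{3}$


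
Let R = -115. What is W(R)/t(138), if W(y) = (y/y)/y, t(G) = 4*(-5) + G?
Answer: -1/13570 ≈ -7.3692e-5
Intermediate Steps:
t(G) = -20 + G
W(y) = 1/y
W(R)/t(138) = 1/((-115)*(-20 + 138)) = -1/115/118 = -1/115*1/118 = -1/13570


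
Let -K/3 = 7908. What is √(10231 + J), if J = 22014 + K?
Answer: √8521 ≈ 92.309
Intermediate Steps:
K = -23724 (K = -3*7908 = -23724)
J = -1710 (J = 22014 - 23724 = -1710)
√(10231 + J) = √(10231 - 1710) = √8521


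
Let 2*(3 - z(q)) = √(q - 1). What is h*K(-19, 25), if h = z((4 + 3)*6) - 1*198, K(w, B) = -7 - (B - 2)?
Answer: 5850 + 15*√41 ≈ 5946.0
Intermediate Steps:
z(q) = 3 - √(-1 + q)/2 (z(q) = 3 - √(q - 1)/2 = 3 - √(-1 + q)/2)
K(w, B) = -5 - B (K(w, B) = -7 - (-2 + B) = -7 + (2 - B) = -5 - B)
h = -195 - √41/2 (h = (3 - √(-1 + (4 + 3)*6)/2) - 1*198 = (3 - √(-1 + 7*6)/2) - 198 = (3 - √(-1 + 42)/2) - 198 = (3 - √41/2) - 198 = -195 - √41/2 ≈ -198.20)
h*K(-19, 25) = (-195 - √41/2)*(-5 - 1*25) = (-195 - √41/2)*(-5 - 25) = (-195 - √41/2)*(-30) = 5850 + 15*√41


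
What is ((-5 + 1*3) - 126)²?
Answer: 16384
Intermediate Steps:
((-5 + 1*3) - 126)² = ((-5 + 3) - 126)² = (-2 - 126)² = (-128)² = 16384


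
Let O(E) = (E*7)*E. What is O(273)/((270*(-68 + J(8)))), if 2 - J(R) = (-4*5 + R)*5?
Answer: -57967/180 ≈ -322.04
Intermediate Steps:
J(R) = 102 - 5*R (J(R) = 2 - (-4*5 + R)*5 = 2 - (-20 + R)*5 = 2 - (-100 + 5*R) = 2 + (100 - 5*R) = 102 - 5*R)
O(E) = 7*E**2 (O(E) = (7*E)*E = 7*E**2)
O(273)/((270*(-68 + J(8)))) = (7*273**2)/((270*(-68 + (102 - 5*8)))) = (7*74529)/((270*(-68 + (102 - 40)))) = 521703/((270*(-68 + 62))) = 521703/((270*(-6))) = 521703/(-1620) = 521703*(-1/1620) = -57967/180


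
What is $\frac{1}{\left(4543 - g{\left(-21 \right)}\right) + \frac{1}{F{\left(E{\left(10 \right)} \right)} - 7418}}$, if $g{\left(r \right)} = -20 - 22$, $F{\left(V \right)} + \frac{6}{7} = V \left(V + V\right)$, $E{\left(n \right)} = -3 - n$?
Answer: $\frac{49566}{227260103} \approx 0.0002181$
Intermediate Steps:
$F{\left(V \right)} = - \frac{6}{7} + 2 V^{2}$ ($F{\left(V \right)} = - \frac{6}{7} + V \left(V + V\right) = - \frac{6}{7} + V 2 V = - \frac{6}{7} + 2 V^{2}$)
$g{\left(r \right)} = -42$
$\frac{1}{\left(4543 - g{\left(-21 \right)}\right) + \frac{1}{F{\left(E{\left(10 \right)} \right)} - 7418}} = \frac{1}{\left(4543 - -42\right) + \frac{1}{\left(- \frac{6}{7} + 2 \left(-3 - 10\right)^{2}\right) - 7418}} = \frac{1}{\left(4543 + 42\right) + \frac{1}{\left(- \frac{6}{7} + 2 \left(-3 - 10\right)^{2}\right) - 7418}} = \frac{1}{4585 + \frac{1}{\left(- \frac{6}{7} + 2 \left(-13\right)^{2}\right) - 7418}} = \frac{1}{4585 + \frac{1}{\left(- \frac{6}{7} + 2 \cdot 169\right) - 7418}} = \frac{1}{4585 + \frac{1}{\left(- \frac{6}{7} + 338\right) - 7418}} = \frac{1}{4585 + \frac{1}{\frac{2360}{7} - 7418}} = \frac{1}{4585 + \frac{1}{- \frac{49566}{7}}} = \frac{1}{4585 - \frac{7}{49566}} = \frac{1}{\frac{227260103}{49566}} = \frac{49566}{227260103}$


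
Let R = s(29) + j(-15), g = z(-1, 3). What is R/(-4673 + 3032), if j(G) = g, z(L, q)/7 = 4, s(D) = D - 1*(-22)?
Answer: -79/1641 ≈ -0.048141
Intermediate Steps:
s(D) = 22 + D (s(D) = D + 22 = 22 + D)
z(L, q) = 28 (z(L, q) = 7*4 = 28)
g = 28
j(G) = 28
R = 79 (R = (22 + 29) + 28 = 51 + 28 = 79)
R/(-4673 + 3032) = 79/(-4673 + 3032) = 79/(-1641) = 79*(-1/1641) = -79/1641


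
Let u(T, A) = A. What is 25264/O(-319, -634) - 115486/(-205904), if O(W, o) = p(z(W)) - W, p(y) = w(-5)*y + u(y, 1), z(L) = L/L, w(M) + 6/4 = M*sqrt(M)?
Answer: 3337106854739/41826206088 + 505280*I*sqrt(5)/406269 ≈ 79.785 + 2.781*I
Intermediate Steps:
w(M) = -3/2 + M**(3/2) (w(M) = -3/2 + M*sqrt(M) = -3/2 + M**(3/2))
z(L) = 1
p(y) = 1 + y*(-3/2 - 5*I*sqrt(5)) (p(y) = (-3/2 + (-5)**(3/2))*y + 1 = (-3/2 - 5*I*sqrt(5))*y + 1 = y*(-3/2 - 5*I*sqrt(5)) + 1 = 1 + y*(-3/2 - 5*I*sqrt(5)))
O(W, o) = -1/2 - W - 5*I*sqrt(5) (O(W, o) = (1 - 1/2*1*(3 + 10*I*sqrt(5))) - W = (1 + (-3/2 - 5*I*sqrt(5))) - W = (-1/2 - 5*I*sqrt(5)) - W = -1/2 - W - 5*I*sqrt(5))
25264/O(-319, -634) - 115486/(-205904) = 25264/(-1/2 - 1*(-319) - 5*I*sqrt(5)) - 115486/(-205904) = 25264/(-1/2 + 319 - 5*I*sqrt(5)) - 115486*(-1/205904) = 25264/(637/2 - 5*I*sqrt(5)) + 57743/102952 = 57743/102952 + 25264/(637/2 - 5*I*sqrt(5))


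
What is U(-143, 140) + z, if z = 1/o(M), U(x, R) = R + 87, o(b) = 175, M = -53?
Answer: 39726/175 ≈ 227.01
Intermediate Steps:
U(x, R) = 87 + R
z = 1/175 ≈ 0.0057143
U(-143, 140) + z = (87 + 140) + 1/175 = 227 + 1/175 = 39726/175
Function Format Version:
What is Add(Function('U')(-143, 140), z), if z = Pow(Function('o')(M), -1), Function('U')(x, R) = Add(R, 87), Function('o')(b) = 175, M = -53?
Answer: Rational(39726, 175) ≈ 227.01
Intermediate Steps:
Function('U')(x, R) = Add(87, R)
z = Rational(1, 175) (z = Pow(175, -1) = Rational(1, 175) ≈ 0.0057143)
Add(Function('U')(-143, 140), z) = Add(Add(87, 140), Rational(1, 175)) = Add(227, Rational(1, 175)) = Rational(39726, 175)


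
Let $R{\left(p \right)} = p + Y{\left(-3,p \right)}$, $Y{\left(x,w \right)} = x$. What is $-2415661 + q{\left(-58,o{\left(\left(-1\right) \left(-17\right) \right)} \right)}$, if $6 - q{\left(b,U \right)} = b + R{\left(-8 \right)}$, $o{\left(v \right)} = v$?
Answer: $-2415586$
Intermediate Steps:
$R{\left(p \right)} = -3 + p$ ($R{\left(p \right)} = p - 3 = -3 + p$)
$q{\left(b,U \right)} = 17 - b$ ($q{\left(b,U \right)} = 6 - \left(b - 11\right) = 6 - \left(-11 + b\right) = 17 - b$)
$-2415661 + q{\left(-58,o{\left(\left(-1\right) \left(-17\right) \right)} \right)} = -2415661 + \left(17 - -58\right) = -2415661 + \left(17 + 58\right) = -2415661 + 75 = -2415586$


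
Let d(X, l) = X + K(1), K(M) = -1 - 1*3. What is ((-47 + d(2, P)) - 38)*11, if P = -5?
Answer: -957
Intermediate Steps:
K(M) = -4 (K(M) = -1 - 3 = -4)
d(X, l) = -4 + X (d(X, l) = X - 4 = -4 + X)
((-47 + d(2, P)) - 38)*11 = ((-47 + (-4 + 2)) - 38)*11 = ((-47 - 2) - 38)*11 = (-49 - 38)*11 = -87*11 = -957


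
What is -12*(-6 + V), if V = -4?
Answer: 120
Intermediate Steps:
-12*(-6 + V) = -12*(-6 - 4) = -12*(-10) = 120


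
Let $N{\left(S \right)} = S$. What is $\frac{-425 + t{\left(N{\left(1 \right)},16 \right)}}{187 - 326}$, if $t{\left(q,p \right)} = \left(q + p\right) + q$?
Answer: $\frac{407}{139} \approx 2.9281$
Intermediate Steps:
$t{\left(q,p \right)} = p + 2 q$ ($t{\left(q,p \right)} = \left(p + q\right) + q = p + 2 q$)
$\frac{-425 + t{\left(N{\left(1 \right)},16 \right)}}{187 - 326} = \frac{-425 + \left(16 + 2 \cdot 1\right)}{187 - 326} = \frac{-425 + \left(16 + 2\right)}{-139} = \left(-425 + 18\right) \left(- \frac{1}{139}\right) = \left(-407\right) \left(- \frac{1}{139}\right) = \frac{407}{139}$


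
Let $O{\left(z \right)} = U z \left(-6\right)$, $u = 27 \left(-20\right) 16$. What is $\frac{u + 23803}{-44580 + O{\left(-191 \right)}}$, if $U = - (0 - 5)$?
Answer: $- \frac{15163}{38850} \approx -0.3903$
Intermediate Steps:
$U = 5$ ($U = - (0 - 5) = \left(-1\right) \left(-5\right) = 5$)
$u = -8640$ ($u = \left(-540\right) 16 = -8640$)
$O{\left(z \right)} = - 30 z$ ($O{\left(z \right)} = 5 z \left(-6\right) = - 30 z$)
$\frac{u + 23803}{-44580 + O{\left(-191 \right)}} = \frac{-8640 + 23803}{-44580 - -5730} = \frac{15163}{-44580 + 5730} = \frac{15163}{-38850} = 15163 \left(- \frac{1}{38850}\right) = - \frac{15163}{38850}$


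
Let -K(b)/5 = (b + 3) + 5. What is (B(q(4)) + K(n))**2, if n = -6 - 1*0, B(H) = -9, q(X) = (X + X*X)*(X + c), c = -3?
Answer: 361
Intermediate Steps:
q(X) = (-3 + X)*(X + X**2) (q(X) = (X + X*X)*(X - 3) = (X + X**2)*(-3 + X) = (-3 + X)*(X + X**2))
n = -6 (n = -6 + 0 = -6)
K(b) = -40 - 5*b (K(b) = -5*((b + 3) + 5) = -5*((3 + b) + 5) = -5*(8 + b) = -40 - 5*b)
(B(q(4)) + K(n))**2 = (-9 + (-40 - 5*(-6)))**2 = (-9 + (-40 + 30))**2 = (-9 - 10)**2 = (-19)**2 = 361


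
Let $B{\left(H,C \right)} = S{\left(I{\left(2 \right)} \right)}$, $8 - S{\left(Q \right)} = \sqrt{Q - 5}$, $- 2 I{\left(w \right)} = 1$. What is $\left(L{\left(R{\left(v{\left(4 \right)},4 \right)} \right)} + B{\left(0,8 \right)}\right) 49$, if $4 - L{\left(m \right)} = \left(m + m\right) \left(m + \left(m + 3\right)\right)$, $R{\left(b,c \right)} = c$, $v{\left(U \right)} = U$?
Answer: $-3724 - \frac{49 i \sqrt{22}}{2} \approx -3724.0 - 114.92 i$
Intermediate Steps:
$I{\left(w \right)} = - \frac{1}{2}$ ($I{\left(w \right)} = \left(- \frac{1}{2}\right) 1 = - \frac{1}{2}$)
$L{\left(m \right)} = 4 - 2 m \left(3 + 2 m\right)$ ($L{\left(m \right)} = 4 - \left(m + m\right) \left(m + \left(m + 3\right)\right) = 4 - 2 m \left(m + \left(3 + m\right)\right) = 4 - 2 m \left(3 + 2 m\right)$)
$S{\left(Q \right)} = 8 - \sqrt{-5 + Q}$ ($S{\left(Q \right)} = 8 - \sqrt{Q - 5} = 8 - \sqrt{-5 + Q}$)
$B{\left(H,C \right)} = 8 - \frac{i \sqrt{22}}{2}$ ($B{\left(H,C \right)} = 8 - \sqrt{-5 - \frac{1}{2}} = 8 - \sqrt{- \frac{11}{2}} = 8 - \frac{i \sqrt{22}}{2}$)
$\left(L{\left(R{\left(v{\left(4 \right)},4 \right)} \right)} + B{\left(0,8 \right)}\right) 49 = \left(\left(4 - 24 - 4 \cdot 4^{2}\right) + \left(8 - \frac{i \sqrt{22}}{2}\right)\right) 49 = \left(\left(4 - 24 - 64\right) + \left(8 - \frac{i \sqrt{22}}{2}\right)\right) 49 = \left(-84 + \left(8 - \frac{i \sqrt{22}}{2}\right)\right) 49 = \left(-76 - \frac{i \sqrt{22}}{2}\right) 49 = -3724 - \frac{49 i \sqrt{22}}{2}$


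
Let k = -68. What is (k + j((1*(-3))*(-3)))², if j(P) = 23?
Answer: 2025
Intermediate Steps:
(k + j((1*(-3))*(-3)))² = (-68 + 23)² = (-45)² = 2025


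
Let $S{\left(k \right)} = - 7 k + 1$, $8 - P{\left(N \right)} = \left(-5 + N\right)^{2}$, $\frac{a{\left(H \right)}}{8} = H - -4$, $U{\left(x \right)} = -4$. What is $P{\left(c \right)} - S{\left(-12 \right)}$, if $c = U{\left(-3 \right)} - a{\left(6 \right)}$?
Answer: $-7998$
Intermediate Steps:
$a{\left(H \right)} = 32 + 8 H$ ($a{\left(H \right)} = 8 \left(H - -4\right) = 8 \left(H + 4\right) = 8 \left(4 + H\right) = 32 + 8 H$)
$c = -84$ ($c = -4 - \left(32 + 8 \cdot 6\right) = -4 - \left(32 + 48\right) = -4 - 80 = -84$)
$P{\left(N \right)} = 8 - \left(-5 + N\right)^{2}$
$S{\left(k \right)} = 1 - 7 k$
$P{\left(c \right)} - S{\left(-12 \right)} = \left(8 - \left(-5 - 84\right)^{2}\right) - \left(1 - -84\right) = \left(8 - \left(-89\right)^{2}\right) - \left(1 + 84\right) = \left(8 - 7921\right) - 85 = -7913 - 85 = -7998$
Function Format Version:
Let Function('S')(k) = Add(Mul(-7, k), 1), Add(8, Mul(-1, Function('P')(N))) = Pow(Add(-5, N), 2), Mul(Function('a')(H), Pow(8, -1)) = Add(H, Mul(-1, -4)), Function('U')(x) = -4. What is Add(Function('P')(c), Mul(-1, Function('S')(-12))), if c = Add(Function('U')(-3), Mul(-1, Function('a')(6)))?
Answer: -7998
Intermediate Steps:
Function('a')(H) = Add(32, Mul(8, H)) (Function('a')(H) = Mul(8, Add(H, Mul(-1, -4))) = Mul(8, Add(H, 4)) = Mul(8, Add(4, H)) = Add(32, Mul(8, H)))
c = -84 (c = Add(-4, Mul(-1, Add(32, Mul(8, 6)))) = Add(-4, Mul(-1, Add(32, 48))) = Add(-4, Mul(-1, 80)) = Add(-4, -80) = -84)
Function('P')(N) = Add(8, Mul(-1, Pow(Add(-5, N), 2)))
Function('S')(k) = Add(1, Mul(-7, k))
Add(Function('P')(c), Mul(-1, Function('S')(-12))) = Add(Add(8, Mul(-1, Pow(Add(-5, -84), 2))), Mul(-1, Add(1, Mul(-7, -12)))) = Add(Add(8, Mul(-1, Pow(-89, 2))), Mul(-1, Add(1, 84))) = Add(Add(8, Mul(-1, 7921)), Mul(-1, 85)) = Add(Add(8, -7921), -85) = Add(-7913, -85) = -7998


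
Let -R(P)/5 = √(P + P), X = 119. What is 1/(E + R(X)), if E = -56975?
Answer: -2279/129845787 + √238/649228935 ≈ -1.7528e-5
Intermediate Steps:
R(P) = -5*√2*√P (R(P) = -5*√(P + P) = -5*√2*√P)
1/(E + R(X)) = 1/(-56975 - 5*√2*√119) = 1/(-56975 - 5*√238)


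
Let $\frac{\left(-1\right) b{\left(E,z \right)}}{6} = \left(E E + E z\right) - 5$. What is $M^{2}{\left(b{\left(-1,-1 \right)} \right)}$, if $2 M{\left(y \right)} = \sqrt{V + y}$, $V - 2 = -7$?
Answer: $\frac{13}{4} \approx 3.25$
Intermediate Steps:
$V = -5$ ($V = 2 - 7 = -5$)
$b{\left(E,z \right)} = 30 - 6 E^{2} - 6 E z$ ($b{\left(E,z \right)} = - 6 \left(\left(E E + E z\right) - 5\right) = - 6 \left(\left(E^{2} + E z\right) - 5\right) = - 6 \left(-5 + E^{2} + E z\right) = 30 - 6 E^{2} - 6 E z$)
$M{\left(y \right)} = \frac{\sqrt{-5 + y}}{2}$
$M^{2}{\left(b{\left(-1,-1 \right)} \right)} = \left(\frac{\sqrt{-5 - \left(-30 + 6 + 6\right)}}{2}\right)^{2} = \left(\frac{\sqrt{-5 - -18}}{2}\right)^{2} = \left(\frac{\sqrt{-5 + 18}}{2}\right)^{2} = \left(\frac{\sqrt{13}}{2}\right)^{2} = \frac{13}{4}$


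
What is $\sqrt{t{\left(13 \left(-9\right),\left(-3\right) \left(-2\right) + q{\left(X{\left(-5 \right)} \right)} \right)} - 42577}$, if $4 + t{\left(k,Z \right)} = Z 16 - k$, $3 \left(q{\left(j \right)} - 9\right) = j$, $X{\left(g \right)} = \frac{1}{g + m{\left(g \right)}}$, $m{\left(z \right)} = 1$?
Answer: $\frac{2 i \sqrt{95007}}{3} \approx 205.49 i$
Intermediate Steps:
$X{\left(g \right)} = \frac{1}{1 + g}$ ($X{\left(g \right)} = \frac{1}{g + 1} = \frac{1}{1 + g}$)
$q{\left(j \right)} = 9 + \frac{j}{3}$
$t{\left(k,Z \right)} = -4 - k + 16 Z$ ($t{\left(k,Z \right)} = -4 + \left(Z 16 - k\right) = -4 + \left(16 Z - k\right) = -4 + \left(- k + 16 Z\right) = -4 - k + 16 Z$)
$\sqrt{t{\left(13 \left(-9\right),\left(-3\right) \left(-2\right) + q{\left(X{\left(-5 \right)} \right)} \right)} - 42577} = \sqrt{\left(-4 - 13 \left(-9\right) + 16 \left(\left(-3\right) \left(-2\right) + \left(9 + \frac{1}{3 \left(1 - 5\right)}\right)\right)\right) - 42577} = \sqrt{\left(-4 - -117 + 16 \left(6 + \left(9 + \frac{1}{3 \left(-4\right)}\right)\right)\right) - 42577} = \sqrt{\left(-4 + 117 + 16 \left(6 + \left(9 + \frac{1}{3} \left(- \frac{1}{4}\right)\right)\right)\right) - 42577} = \sqrt{\left(-4 + 117 + 16 \left(6 + \left(9 - \frac{1}{12}\right)\right)\right) - 42577} = \sqrt{\left(-4 + 117 + 16 \left(6 + \frac{107}{12}\right)\right) - 42577} = \sqrt{\left(-4 + 117 + 16 \cdot \frac{179}{12}\right) - 42577} = \sqrt{\left(-4 + 117 + \frac{716}{3}\right) - 42577} = \sqrt{\frac{1055}{3} - 42577} = \sqrt{- \frac{126676}{3}} = \frac{2 i \sqrt{95007}}{3}$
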